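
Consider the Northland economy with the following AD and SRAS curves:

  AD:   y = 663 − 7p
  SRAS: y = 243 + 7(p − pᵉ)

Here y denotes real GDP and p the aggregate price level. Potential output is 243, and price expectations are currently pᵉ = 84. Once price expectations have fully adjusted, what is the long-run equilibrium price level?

Short run: with pᵉ = 84, SRAS is y = 7p − 345. Setting AD = SRAS gives 1008 = 14p, so p = 72 and y = 663 − 7·72 = 159.
Output 159 is below potential 243, so over time expected prices fall and SRAS shifts right until y returns to 243.
Long run: y = 243 on the AD curve gives 243 = 663 − 7p, so p = 60.

Long-run p = 60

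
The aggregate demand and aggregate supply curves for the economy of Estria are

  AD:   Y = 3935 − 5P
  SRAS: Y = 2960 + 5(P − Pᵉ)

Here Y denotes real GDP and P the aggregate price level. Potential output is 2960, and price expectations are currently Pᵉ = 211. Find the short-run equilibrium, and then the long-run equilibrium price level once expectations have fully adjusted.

Short run: P = 203, Y = 2920. Long run: P = 195.

Short run: with Pᵉ = 211, SRAS is Y = 1905 + 5P. Setting AD = SRAS gives 2030 = 10P, so P = 203 and Y = 3935 − 5·203 = 2920.
Output 2920 is below potential 2960, so over time expected prices fall and SRAS shifts right until Y returns to 2960.
Long run: Y = 2960 on the AD curve gives 2960 = 3935 − 5P, so P = 195.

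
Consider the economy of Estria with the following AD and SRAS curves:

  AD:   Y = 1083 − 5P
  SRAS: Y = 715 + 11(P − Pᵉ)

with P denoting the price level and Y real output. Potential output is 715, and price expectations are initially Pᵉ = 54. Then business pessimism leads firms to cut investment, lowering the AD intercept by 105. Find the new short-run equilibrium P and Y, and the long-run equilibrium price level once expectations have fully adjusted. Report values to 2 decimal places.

AD shifts left: new AD is Y = 978 − 5P. With Pᵉ = 54, SRAS is Y = 121 + 11P.
Short run: 978 − 5P = 121 + 11P gives 857 = 16P, so P = 53.56 and Y = 978 − 5P = 710.19.
Y = 710.19 is below potential 715; expectations adjust and SRAS shifts right until Y = 715.
Long run: on the new AD curve, 715 = 978 − 5P gives P = 52.60.

Short run: P = 53.56, Y = 710.19. Long run: P = 52.60.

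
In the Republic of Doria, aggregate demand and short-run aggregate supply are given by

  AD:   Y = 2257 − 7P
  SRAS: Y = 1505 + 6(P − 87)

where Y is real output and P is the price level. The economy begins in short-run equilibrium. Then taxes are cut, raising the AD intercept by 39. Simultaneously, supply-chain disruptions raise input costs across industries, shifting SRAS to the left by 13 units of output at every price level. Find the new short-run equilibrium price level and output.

After both shocks: AD is Y = 2296 − 7P and SRAS is Y = 970 + 6P.
Setting them equal: 1326 = 13P, so P = 102.
Y = 2296 − 7·102 = 1582.

P = 102, Y = 1582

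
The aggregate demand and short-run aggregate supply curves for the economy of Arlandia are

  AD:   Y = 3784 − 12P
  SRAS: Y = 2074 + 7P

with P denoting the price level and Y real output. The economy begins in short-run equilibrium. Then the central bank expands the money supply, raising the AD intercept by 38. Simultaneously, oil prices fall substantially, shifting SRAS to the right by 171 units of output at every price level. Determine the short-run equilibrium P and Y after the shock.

P = 83, Y = 2826

After both shocks: AD is Y = 3822 − 12P and SRAS is Y = 2245 + 7P.
Setting them equal: 1577 = 19P, so P = 83.
Y = 3822 − 12·83 = 2826.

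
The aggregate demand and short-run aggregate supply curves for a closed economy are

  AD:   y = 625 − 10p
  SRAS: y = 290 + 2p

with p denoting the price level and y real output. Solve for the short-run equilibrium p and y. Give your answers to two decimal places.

p = 27.92, y = 345.83

Set AD = SRAS: 625 − 10p = 290 + 2p, so 335 = 12p and p = 27.92.
Substituting into AD, y = 625 − 10p = 345.83.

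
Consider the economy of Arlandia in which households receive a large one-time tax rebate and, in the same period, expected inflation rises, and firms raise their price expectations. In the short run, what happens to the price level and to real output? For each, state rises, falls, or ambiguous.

Price level: rises; output: ambiguous

The first event is a positive demand shock: AD shifts right, which by itself pushes P up and Y up.
The second is an adverse supply shock: SRAS shifts left, which by itself pushes P up and Y down.
Both shocks push P up, so P rises. The two shocks push Y in opposite directions, so the effect on Y is ambiguous.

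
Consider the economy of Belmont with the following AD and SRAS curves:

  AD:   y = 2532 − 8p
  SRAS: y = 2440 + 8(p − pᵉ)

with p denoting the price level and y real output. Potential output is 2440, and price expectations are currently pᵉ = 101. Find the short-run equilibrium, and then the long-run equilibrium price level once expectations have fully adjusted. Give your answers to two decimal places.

Short run: p = 56.25, y = 2082.00. Long run: p = 11.50.

Short run: with pᵉ = 101, SRAS is y = 1632 + 8p. Setting AD = SRAS gives 900 = 16p, so p = 56.25 and y = 2532 − 8p = 2082.00.
Output 2082.00 is below potential 2440, so over time expected prices fall and SRAS shifts right until y returns to 2440.
Long run: y = 2440 on the AD curve gives 2440 = 2532 − 8p, so p = 11.50.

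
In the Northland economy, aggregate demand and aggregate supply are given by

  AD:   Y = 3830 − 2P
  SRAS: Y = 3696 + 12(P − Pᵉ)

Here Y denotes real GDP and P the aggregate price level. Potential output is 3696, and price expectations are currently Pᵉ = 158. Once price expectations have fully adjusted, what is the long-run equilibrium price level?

Long-run P = 67

Short run: with Pᵉ = 158, SRAS is Y = 1800 + 12P. Setting AD = SRAS gives 2030 = 14P, so P = 145 and Y = 3830 − 2·145 = 3540.
Output 3540 is below potential 3696, so over time expected prices fall and SRAS shifts right until Y returns to 3696.
Long run: Y = 3696 on the AD curve gives 3696 = 3830 − 2P, so P = 67.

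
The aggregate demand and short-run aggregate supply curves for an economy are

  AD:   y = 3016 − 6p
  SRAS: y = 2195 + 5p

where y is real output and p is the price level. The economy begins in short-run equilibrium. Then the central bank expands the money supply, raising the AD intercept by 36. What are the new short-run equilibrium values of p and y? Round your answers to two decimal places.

p = 77.91, y = 2584.55

This is a positive demand shock: AD shifts right.
New AD: y = 3052 − 6p.
Set AD = SRAS: 3052 − 6p = 2195 + 5p, so 857 = 11p and p = 77.91.
Substituting into AD, y = 2584.55.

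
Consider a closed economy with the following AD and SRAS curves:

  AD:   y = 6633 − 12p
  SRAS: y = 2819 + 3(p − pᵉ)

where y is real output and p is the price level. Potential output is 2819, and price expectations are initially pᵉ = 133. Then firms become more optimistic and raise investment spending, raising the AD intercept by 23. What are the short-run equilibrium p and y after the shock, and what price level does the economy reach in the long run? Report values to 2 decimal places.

Short run: p = 282.40, y = 3267.20. Long run: p = 319.75.

AD shifts right: new AD is y = 6656 − 12p. With pᵉ = 133, SRAS is y = 2420 + 3p.
Short run: 6656 − 12p = 2420 + 3p gives 4236 = 15p, so p = 282.40 and y = 6656 − 12p = 3267.20.
y = 3267.20 is above potential 2819; expectations adjust and SRAS shifts left until y = 2819.
Long run: on the new AD curve, 2819 = 6656 − 12p gives p = 319.75.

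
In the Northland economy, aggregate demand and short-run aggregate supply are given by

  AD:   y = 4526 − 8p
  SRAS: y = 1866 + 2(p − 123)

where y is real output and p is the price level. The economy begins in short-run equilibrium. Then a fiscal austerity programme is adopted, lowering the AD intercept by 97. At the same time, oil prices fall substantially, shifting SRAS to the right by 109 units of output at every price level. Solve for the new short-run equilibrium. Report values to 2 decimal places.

After both shocks: AD is y = 4429 − 8p and SRAS is y = 1729 + 2p.
Setting them equal: 2700 = 10p, so p = 270.00.
Substituting into AD, y = 2269.00.

p = 270.00, y = 2269.00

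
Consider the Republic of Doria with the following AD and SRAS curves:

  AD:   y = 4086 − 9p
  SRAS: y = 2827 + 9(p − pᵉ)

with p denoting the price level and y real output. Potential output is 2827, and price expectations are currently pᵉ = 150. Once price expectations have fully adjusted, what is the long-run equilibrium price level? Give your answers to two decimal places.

Long-run p = 139.89

Short run: with pᵉ = 150, SRAS is y = 1477 + 9p. Setting AD = SRAS gives 2609 = 18p, so p = 144.94 and y = 4086 − 9p = 2781.50.
Output 2781.50 is below potential 2827, so over time expected prices fall and SRAS shifts right until y returns to 2827.
Long run: y = 2827 on the AD curve gives 2827 = 4086 − 9p, so p = 139.89.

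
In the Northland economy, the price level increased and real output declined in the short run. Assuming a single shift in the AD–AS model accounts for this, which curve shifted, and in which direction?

P rose and Y fell. An AD shift moves P and Y in the same direction; an SRAS shift moves them in opposite directions.
Here P and Y moved in opposite directions, so the SRAS curve shifted.
Since Y fell, SRAS shifted left.

SRAS shifted left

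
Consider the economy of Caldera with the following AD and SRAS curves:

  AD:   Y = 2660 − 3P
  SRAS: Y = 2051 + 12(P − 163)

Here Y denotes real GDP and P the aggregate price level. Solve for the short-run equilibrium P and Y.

P = 171, Y = 2147

Write SRAS as Y = 2051 + 12P − 1956 = 95 + 12P.
Set AD = SRAS: 2660 − 3P = 95 + 12P, so 2565 = 15P and P = 171.
Then Y = 2660 − 3·171 = 2147.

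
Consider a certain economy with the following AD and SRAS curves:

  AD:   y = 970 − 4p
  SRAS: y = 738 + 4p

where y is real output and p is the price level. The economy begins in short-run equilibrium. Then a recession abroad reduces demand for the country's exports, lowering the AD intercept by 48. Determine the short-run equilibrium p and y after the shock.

p = 23, y = 830

This is a negative demand shock: AD shifts left.
New AD: y = 922 − 4p.
Set AD = SRAS: 922 − 4p = 738 + 4p, so 184 = 8p and p = 23.
y = 922 − 4·23 = 830.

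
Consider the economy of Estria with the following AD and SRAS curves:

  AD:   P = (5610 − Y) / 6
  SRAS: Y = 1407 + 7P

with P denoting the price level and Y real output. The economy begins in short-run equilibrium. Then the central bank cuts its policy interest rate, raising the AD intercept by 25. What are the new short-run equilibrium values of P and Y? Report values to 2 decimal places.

This is a positive demand shock: AD shifts right.
New AD: Y = 5635 − 6P.
Set AD = SRAS: 5635 − 6P = 1407 + 7P, so 4228 = 13P and P = 325.23.
Substituting into AD, Y = 3683.62.

P = 325.23, Y = 3683.62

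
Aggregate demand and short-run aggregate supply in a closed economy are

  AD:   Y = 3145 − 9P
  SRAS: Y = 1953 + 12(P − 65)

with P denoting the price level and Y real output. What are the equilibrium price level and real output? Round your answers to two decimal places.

P = 93.90, Y = 2299.86

Write SRAS as Y = 1953 + 12P − 780 = 1173 + 12P.
Set AD = SRAS: 3145 − 9P = 1173 + 12P, so 1972 = 21P and P = 93.90.
Substituting into AD, Y = 3145 − 9P = 2299.86.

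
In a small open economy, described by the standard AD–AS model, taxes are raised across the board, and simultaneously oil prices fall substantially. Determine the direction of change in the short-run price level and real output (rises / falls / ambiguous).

Price level: falls; output: ambiguous

The first event is a negative demand shock: AD shifts left, which by itself pushes P down and Y down.
The second is a favourable supply shock: SRAS shifts right, which by itself pushes P down and Y up.
Both shocks push P down, so P falls. The two shocks push Y in opposite directions, so the effect on Y is ambiguous.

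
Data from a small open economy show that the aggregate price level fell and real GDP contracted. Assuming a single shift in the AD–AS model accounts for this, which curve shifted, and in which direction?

P fell and Y fell. An AD shift moves P and Y in the same direction; an SRAS shift moves them in opposite directions.
Here P and Y moved in the same direction, so the AD curve shifted.
Since Y fell, AD shifted left.

AD shifted left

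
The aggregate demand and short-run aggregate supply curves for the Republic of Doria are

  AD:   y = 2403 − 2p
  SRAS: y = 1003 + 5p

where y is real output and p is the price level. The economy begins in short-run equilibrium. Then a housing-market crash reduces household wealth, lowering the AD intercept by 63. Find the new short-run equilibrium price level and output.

This is a negative demand shock: AD shifts left.
New AD: y = 2340 − 2p.
Set AD = SRAS: 2340 − 2p = 1003 + 5p, so 1337 = 7p and p = 191.
y = 2340 − 2·191 = 1958.

p = 191, y = 1958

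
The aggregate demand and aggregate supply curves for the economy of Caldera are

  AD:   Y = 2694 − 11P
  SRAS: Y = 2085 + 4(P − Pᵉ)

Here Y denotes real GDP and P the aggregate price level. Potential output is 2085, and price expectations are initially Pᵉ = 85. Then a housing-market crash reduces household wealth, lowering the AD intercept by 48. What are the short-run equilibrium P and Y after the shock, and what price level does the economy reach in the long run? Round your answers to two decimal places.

AD shifts left: new AD is Y = 2646 − 11P. With Pᵉ = 85, SRAS is Y = 1745 + 4P.
Short run: 2646 − 11P = 1745 + 4P gives 901 = 15P, so P = 60.07 and Y = 2646 − 11P = 1985.27.
Y = 1985.27 is below potential 2085; expectations adjust and SRAS shifts right until Y = 2085.
Long run: on the new AD curve, 2085 = 2646 − 11P gives P = 51.00.

Short run: P = 60.07, Y = 1985.27. Long run: P = 51.00.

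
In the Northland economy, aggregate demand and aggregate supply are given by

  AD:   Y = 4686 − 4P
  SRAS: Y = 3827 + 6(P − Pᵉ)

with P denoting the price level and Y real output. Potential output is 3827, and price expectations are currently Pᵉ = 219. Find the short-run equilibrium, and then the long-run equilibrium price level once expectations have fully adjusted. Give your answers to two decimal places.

Short run: P = 217.30, Y = 3816.80. Long run: P = 214.75.

Short run: with Pᵉ = 219, SRAS is Y = 2513 + 6P. Setting AD = SRAS gives 2173 = 10P, so P = 217.30 and Y = 4686 − 4P = 3816.80.
Output 3816.80 is below potential 3827, so over time expected prices fall and SRAS shifts right until Y returns to 3827.
Long run: Y = 3827 on the AD curve gives 3827 = 4686 − 4P, so P = 214.75.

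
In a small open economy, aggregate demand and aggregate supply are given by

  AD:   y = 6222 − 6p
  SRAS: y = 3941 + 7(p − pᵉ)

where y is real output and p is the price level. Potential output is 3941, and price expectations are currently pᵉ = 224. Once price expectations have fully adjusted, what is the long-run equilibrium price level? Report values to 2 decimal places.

Short run: with pᵉ = 224, SRAS is y = 2373 + 7p. Setting AD = SRAS gives 3849 = 13p, so p = 296.08 and y = 6222 − 6p = 4445.54.
Output 4445.54 is above potential 3941, so over time expected prices rise and SRAS shifts left until y returns to 3941.
Long run: y = 3941 on the AD curve gives 3941 = 6222 − 6p, so p = 380.17.

Long-run p = 380.17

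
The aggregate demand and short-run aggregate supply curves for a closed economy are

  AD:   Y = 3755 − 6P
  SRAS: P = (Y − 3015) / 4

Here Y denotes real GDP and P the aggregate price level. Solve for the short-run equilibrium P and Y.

Rearrange SRAS to Y = 3015 + 4P.
Set AD = SRAS: 3755 − 6P = 3015 + 4P, so 740 = 10P and P = 74.
Then Y = 3755 − 6·74 = 3311.

P = 74, Y = 3311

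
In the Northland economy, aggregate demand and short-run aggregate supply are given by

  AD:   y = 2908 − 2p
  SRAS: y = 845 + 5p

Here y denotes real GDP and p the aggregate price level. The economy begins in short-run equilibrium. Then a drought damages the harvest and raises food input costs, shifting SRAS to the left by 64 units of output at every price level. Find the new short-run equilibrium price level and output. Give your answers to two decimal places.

This is a negative supply shock: SRAS shifts left.
New SRAS: y = 781 + 5p.
Set AD = SRAS: 2908 − 2p = 781 + 5p, so 2127 = 7p and p = 303.86.
Substituting into AD, y = 2300.29.

p = 303.86, y = 2300.29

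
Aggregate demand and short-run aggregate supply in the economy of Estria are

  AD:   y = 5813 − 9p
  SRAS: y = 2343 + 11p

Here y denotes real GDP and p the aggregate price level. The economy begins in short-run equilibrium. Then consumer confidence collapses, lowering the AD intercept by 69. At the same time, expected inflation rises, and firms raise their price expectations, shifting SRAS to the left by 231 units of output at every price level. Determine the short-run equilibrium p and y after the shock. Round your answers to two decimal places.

After both shocks: AD is y = 5744 − 9p and SRAS is y = 2112 + 11p.
Setting them equal: 3632 = 20p, so p = 181.60.
Substituting into AD, y = 4109.60.

p = 181.60, y = 4109.60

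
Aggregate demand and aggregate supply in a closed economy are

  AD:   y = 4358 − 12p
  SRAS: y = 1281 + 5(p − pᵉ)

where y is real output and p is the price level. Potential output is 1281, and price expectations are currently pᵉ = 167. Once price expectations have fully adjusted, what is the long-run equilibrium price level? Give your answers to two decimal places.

Long-run p = 256.42

Short run: with pᵉ = 167, SRAS is y = 446 + 5p. Setting AD = SRAS gives 3912 = 17p, so p = 230.12 and y = 4358 − 12p = 1596.59.
Output 1596.59 is above potential 1281, so over time expected prices rise and SRAS shifts left until y returns to 1281.
Long run: y = 1281 on the AD curve gives 1281 = 4358 − 12p, so p = 256.42.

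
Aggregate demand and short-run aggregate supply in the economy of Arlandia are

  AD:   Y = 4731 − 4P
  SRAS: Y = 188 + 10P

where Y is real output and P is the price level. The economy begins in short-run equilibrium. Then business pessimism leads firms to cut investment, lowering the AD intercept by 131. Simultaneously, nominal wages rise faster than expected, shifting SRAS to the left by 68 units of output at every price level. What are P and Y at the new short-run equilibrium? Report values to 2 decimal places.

P = 320.00, Y = 3320.00

After both shocks: AD is Y = 4600 − 4P and SRAS is Y = 120 + 10P.
Setting them equal: 4480 = 14P, so P = 320.00.
Substituting into AD, Y = 3320.00.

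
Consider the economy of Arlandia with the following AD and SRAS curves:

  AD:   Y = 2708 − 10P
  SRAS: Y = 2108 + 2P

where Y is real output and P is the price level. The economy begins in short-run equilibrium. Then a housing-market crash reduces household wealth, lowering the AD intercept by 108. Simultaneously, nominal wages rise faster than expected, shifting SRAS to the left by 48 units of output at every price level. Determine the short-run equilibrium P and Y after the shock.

After both shocks: AD is Y = 2600 − 10P and SRAS is Y = 2060 + 2P.
Setting them equal: 540 = 12P, so P = 45.
Y = 2600 − 10·45 = 2150.

P = 45, Y = 2150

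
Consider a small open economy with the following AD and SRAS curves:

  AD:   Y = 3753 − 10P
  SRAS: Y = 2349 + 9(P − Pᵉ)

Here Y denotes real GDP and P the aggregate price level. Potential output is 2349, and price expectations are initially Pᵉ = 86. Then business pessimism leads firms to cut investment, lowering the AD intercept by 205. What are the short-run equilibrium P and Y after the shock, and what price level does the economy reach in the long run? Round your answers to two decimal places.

Short run: P = 103.84, Y = 2509.58. Long run: P = 119.90.

AD shifts left: new AD is Y = 3548 − 10P. With Pᵉ = 86, SRAS is Y = 1575 + 9P.
Short run: 3548 − 10P = 1575 + 9P gives 1973 = 19P, so P = 103.84 and Y = 3548 − 10P = 2509.58.
Y = 2509.58 is above potential 2349; expectations adjust and SRAS shifts left until Y = 2349.
Long run: on the new AD curve, 2349 = 3548 − 10P gives P = 119.90.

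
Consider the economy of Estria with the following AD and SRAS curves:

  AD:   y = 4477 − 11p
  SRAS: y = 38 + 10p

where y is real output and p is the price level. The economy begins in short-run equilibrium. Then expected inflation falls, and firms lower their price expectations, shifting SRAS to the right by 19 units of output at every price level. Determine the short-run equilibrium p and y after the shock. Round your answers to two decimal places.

p = 210.48, y = 2161.76

This is a positive supply shock: SRAS shifts right.
New SRAS: y = 57 + 10p.
Set AD = SRAS: 4477 − 11p = 57 + 10p, so 4420 = 21p and p = 210.48.
Substituting into AD, y = 2161.76.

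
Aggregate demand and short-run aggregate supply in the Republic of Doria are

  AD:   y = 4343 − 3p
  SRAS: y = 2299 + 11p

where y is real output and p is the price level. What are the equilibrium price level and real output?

p = 146, y = 3905

Set AD = SRAS: 4343 − 3p = 2299 + 11p, so 2044 = 14p and p = 146.
Then y = 4343 − 3·146 = 3905.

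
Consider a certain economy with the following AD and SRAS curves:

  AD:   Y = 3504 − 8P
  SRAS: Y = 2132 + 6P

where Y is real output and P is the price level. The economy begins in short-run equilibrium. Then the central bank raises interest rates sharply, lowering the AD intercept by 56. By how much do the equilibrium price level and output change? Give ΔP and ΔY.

This is a negative demand shock: AD shifts left.
New AD: Y = 3448 − 8P.
Set AD = SRAS: 3448 − 8P = 2132 + 6P, so 1316 = 14P and P = 94.
Y = 3448 − 8·94 = 2696.
Initially P = 98, Y = 2720, so ΔP = -4 and ΔY = -24.

ΔP = -4, ΔY = -24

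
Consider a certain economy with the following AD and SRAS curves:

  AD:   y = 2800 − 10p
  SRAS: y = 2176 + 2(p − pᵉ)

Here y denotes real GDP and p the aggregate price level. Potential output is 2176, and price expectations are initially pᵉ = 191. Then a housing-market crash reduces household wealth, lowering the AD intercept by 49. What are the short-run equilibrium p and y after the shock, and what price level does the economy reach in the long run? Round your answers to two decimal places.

AD shifts left: new AD is y = 2751 − 10p. With pᵉ = 191, SRAS is y = 1794 + 2p.
Short run: 2751 − 10p = 1794 + 2p gives 957 = 12p, so p = 79.75 and y = 2751 − 10p = 1953.50.
y = 1953.50 is below potential 2176; expectations adjust and SRAS shifts right until y = 2176.
Long run: on the new AD curve, 2176 = 2751 − 10p gives p = 57.50.

Short run: p = 79.75, y = 1953.50. Long run: p = 57.50.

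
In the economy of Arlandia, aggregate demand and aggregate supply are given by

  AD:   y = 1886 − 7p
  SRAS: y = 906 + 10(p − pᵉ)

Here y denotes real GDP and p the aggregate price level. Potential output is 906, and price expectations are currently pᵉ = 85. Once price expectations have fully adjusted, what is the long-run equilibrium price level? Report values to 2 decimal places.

Short run: with pᵉ = 85, SRAS is y = 56 + 10p. Setting AD = SRAS gives 1830 = 17p, so p = 107.65 and y = 1886 − 7p = 1132.47.
Output 1132.47 is above potential 906, so over time expected prices rise and SRAS shifts left until y returns to 906.
Long run: y = 906 on the AD curve gives 906 = 1886 − 7p, so p = 140.00.

Long-run p = 140.00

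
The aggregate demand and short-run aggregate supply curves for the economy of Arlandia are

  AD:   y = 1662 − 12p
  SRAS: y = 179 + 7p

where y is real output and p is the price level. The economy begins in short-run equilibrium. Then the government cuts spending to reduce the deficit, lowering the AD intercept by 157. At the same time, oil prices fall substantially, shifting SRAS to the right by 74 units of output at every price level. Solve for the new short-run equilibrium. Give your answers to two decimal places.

After both shocks: AD is y = 1505 − 12p and SRAS is y = 253 + 7p.
Setting them equal: 1252 = 19p, so p = 65.89.
Substituting into AD, y = 714.26.

p = 65.89, y = 714.26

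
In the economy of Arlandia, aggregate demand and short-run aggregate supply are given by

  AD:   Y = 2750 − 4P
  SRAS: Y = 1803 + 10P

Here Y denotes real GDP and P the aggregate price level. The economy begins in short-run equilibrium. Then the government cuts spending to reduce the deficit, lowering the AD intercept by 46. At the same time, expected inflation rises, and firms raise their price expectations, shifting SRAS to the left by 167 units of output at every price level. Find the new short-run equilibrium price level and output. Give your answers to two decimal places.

After both shocks: AD is Y = 2704 − 4P and SRAS is Y = 1636 + 10P.
Setting them equal: 1068 = 14P, so P = 76.29.
Substituting into AD, Y = 2398.86.

P = 76.29, Y = 2398.86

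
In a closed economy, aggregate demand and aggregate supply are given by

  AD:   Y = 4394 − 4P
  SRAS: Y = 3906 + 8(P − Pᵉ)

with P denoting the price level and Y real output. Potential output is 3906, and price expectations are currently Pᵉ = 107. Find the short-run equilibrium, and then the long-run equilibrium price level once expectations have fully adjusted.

Short run: P = 112, Y = 3946. Long run: P = 122.

Short run: with Pᵉ = 107, SRAS is Y = 3050 + 8P. Setting AD = SRAS gives 1344 = 12P, so P = 112 and Y = 4394 − 4·112 = 3946.
Output 3946 is above potential 3906, so over time expected prices rise and SRAS shifts left until Y returns to 3906.
Long run: Y = 3906 on the AD curve gives 3906 = 4394 − 4P, so P = 122.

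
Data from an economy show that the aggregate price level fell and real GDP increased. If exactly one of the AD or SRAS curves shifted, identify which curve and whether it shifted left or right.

P fell and Y rose. An AD shift moves P and Y in the same direction; an SRAS shift moves them in opposite directions.
Here P and Y moved in opposite directions, so the SRAS curve shifted.
Since Y rose, SRAS shifted right.

SRAS shifted right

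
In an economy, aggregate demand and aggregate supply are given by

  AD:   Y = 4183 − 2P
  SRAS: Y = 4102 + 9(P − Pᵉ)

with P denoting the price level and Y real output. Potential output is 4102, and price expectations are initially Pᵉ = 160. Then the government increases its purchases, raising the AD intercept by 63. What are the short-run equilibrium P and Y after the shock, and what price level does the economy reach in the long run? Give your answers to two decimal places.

AD shifts right: new AD is Y = 4246 − 2P. With Pᵉ = 160, SRAS is Y = 2662 + 9P.
Short run: 4246 − 2P = 2662 + 9P gives 1584 = 11P, so P = 144.00 and Y = 4246 − 2P = 3958.00.
Y = 3958.00 is below potential 4102; expectations adjust and SRAS shifts right until Y = 4102.
Long run: on the new AD curve, 4102 = 4246 − 2P gives P = 72.00.

Short run: P = 144.00, Y = 3958.00. Long run: P = 72.00.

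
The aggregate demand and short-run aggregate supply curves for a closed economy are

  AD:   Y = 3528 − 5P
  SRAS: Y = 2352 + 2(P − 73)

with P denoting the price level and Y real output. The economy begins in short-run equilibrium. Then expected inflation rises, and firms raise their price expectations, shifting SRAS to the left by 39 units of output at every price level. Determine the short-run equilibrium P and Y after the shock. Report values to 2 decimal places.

This is a negative supply shock: SRAS shifts left.
New SRAS: Y = 2167 + 2P.
Set AD = SRAS: 3528 − 5P = 2167 + 2P, so 1361 = 7P and P = 194.43.
Substituting into AD, Y = 2555.86.

P = 194.43, Y = 2555.86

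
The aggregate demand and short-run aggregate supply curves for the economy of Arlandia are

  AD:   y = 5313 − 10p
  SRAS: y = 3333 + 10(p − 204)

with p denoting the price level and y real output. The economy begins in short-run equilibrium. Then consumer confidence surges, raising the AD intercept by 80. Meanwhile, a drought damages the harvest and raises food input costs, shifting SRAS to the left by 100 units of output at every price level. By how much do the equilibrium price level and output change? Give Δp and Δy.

Δp = +9, Δy = -10

After both shocks: AD is y = 5393 − 10p and SRAS is y = 1193 + 10p.
Setting them equal: 4200 = 20p, so p = 210.
y = 5393 − 10·210 = 3293.
Initially p = 201, y = 3303, so Δp = +9 and Δy = -10.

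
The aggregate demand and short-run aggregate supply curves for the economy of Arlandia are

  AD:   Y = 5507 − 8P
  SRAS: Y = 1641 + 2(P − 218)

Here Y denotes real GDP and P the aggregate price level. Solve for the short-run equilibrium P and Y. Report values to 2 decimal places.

Write SRAS as Y = 1641 + 2P − 436 = 1205 + 2P.
Set AD = SRAS: 5507 − 8P = 1205 + 2P, so 4302 = 10P and P = 430.20.
Substituting into AD, Y = 5507 − 8P = 2065.40.

P = 430.20, Y = 2065.40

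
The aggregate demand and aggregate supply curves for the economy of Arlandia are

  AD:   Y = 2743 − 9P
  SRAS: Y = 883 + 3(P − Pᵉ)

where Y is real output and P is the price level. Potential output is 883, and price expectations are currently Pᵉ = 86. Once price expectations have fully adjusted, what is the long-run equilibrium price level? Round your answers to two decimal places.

Short run: with Pᵉ = 86, SRAS is Y = 625 + 3P. Setting AD = SRAS gives 2118 = 12P, so P = 176.50 and Y = 2743 − 9P = 1154.50.
Output 1154.50 is above potential 883, so over time expected prices rise and SRAS shifts left until Y returns to 883.
Long run: Y = 883 on the AD curve gives 883 = 2743 − 9P, so P = 206.67.

Long-run P = 206.67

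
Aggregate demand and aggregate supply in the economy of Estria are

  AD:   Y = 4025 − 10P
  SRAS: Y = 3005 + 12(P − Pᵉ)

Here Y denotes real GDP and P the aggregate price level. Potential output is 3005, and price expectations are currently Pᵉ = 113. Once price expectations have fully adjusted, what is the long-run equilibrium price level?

Long-run P = 102

Short run: with Pᵉ = 113, SRAS is Y = 1649 + 12P. Setting AD = SRAS gives 2376 = 22P, so P = 108 and Y = 4025 − 10·108 = 2945.
Output 2945 is below potential 3005, so over time expected prices fall and SRAS shifts right until Y returns to 3005.
Long run: Y = 3005 on the AD curve gives 3005 = 4025 − 10P, so P = 102.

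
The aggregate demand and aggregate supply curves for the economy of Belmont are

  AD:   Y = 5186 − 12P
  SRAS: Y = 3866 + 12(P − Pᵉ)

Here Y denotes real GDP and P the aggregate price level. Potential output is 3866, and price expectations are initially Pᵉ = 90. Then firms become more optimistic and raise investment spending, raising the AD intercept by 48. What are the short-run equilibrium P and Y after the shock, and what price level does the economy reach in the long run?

AD shifts right: new AD is Y = 5234 − 12P. With Pᵉ = 90, SRAS is Y = 2786 + 12P.
Short run: 5234 − 12P = 2786 + 12P gives 2448 = 24P, so P = 102 and Y = 5234 − 12·102 = 4010.
Y = 4010 is above potential 3866; expectations adjust and SRAS shifts left until Y = 3866.
Long run: on the new AD curve, 3866 = 5234 − 12P gives P = 114.

Short run: P = 102, Y = 4010. Long run: P = 114.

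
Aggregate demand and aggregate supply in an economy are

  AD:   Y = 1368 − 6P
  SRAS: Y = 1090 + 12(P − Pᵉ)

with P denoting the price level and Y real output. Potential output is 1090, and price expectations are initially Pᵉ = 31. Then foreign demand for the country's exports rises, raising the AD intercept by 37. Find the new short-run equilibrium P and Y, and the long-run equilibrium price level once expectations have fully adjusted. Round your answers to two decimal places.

Short run: P = 38.17, Y = 1176.00. Long run: P = 52.50.

AD shifts right: new AD is Y = 1405 − 6P. With Pᵉ = 31, SRAS is Y = 718 + 12P.
Short run: 1405 − 6P = 718 + 12P gives 687 = 18P, so P = 38.17 and Y = 1405 − 6P = 1176.00.
Y = 1176.00 is above potential 1090; expectations adjust and SRAS shifts left until Y = 1090.
Long run: on the new AD curve, 1090 = 1405 − 6P gives P = 52.50.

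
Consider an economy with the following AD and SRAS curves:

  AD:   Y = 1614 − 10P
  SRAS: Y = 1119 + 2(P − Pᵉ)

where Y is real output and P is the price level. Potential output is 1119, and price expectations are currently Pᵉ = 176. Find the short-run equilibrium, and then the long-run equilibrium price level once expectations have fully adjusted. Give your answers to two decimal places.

Short run: with Pᵉ = 176, SRAS is Y = 767 + 2P. Setting AD = SRAS gives 847 = 12P, so P = 70.58 and Y = 1614 − 10P = 908.17.
Output 908.17 is below potential 1119, so over time expected prices fall and SRAS shifts right until Y returns to 1119.
Long run: Y = 1119 on the AD curve gives 1119 = 1614 − 10P, so P = 49.50.

Short run: P = 70.58, Y = 908.17. Long run: P = 49.50.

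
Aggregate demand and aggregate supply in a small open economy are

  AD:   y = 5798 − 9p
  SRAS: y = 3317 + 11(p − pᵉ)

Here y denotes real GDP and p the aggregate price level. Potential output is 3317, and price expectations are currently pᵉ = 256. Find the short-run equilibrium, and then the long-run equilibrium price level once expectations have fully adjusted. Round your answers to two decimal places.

Short run: with pᵉ = 256, SRAS is y = 501 + 11p. Setting AD = SRAS gives 5297 = 20p, so p = 264.85 and y = 5798 − 9p = 3414.35.
Output 3414.35 is above potential 3317, so over time expected prices rise and SRAS shifts left until y returns to 3317.
Long run: y = 3317 on the AD curve gives 3317 = 5798 − 9p, so p = 275.67.

Short run: p = 264.85, y = 3414.35. Long run: p = 275.67.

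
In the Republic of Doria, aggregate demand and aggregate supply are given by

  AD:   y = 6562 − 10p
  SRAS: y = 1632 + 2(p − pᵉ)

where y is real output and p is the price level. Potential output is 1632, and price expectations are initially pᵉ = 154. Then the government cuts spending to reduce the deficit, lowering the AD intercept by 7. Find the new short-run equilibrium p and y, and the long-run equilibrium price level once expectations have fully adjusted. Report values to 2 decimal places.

AD shifts left: new AD is y = 6555 − 10p. With pᵉ = 154, SRAS is y = 1324 + 2p.
Short run: 6555 − 10p = 1324 + 2p gives 5231 = 12p, so p = 435.92 and y = 6555 − 10p = 2195.83.
y = 2195.83 is above potential 1632; expectations adjust and SRAS shifts left until y = 1632.
Long run: on the new AD curve, 1632 = 6555 − 10p gives p = 492.30.

Short run: p = 435.92, y = 2195.83. Long run: p = 492.30.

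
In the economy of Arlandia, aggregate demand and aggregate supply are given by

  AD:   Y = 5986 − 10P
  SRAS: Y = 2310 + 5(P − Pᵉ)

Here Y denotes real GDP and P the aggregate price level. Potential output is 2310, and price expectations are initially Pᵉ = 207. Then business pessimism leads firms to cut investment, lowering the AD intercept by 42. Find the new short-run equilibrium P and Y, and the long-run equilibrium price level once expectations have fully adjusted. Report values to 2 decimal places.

Short run: P = 311.27, Y = 2831.33. Long run: P = 363.40.

AD shifts left: new AD is Y = 5944 − 10P. With Pᵉ = 207, SRAS is Y = 1275 + 5P.
Short run: 5944 − 10P = 1275 + 5P gives 4669 = 15P, so P = 311.27 and Y = 5944 − 10P = 2831.33.
Y = 2831.33 is above potential 2310; expectations adjust and SRAS shifts left until Y = 2310.
Long run: on the new AD curve, 2310 = 5944 − 10P gives P = 363.40.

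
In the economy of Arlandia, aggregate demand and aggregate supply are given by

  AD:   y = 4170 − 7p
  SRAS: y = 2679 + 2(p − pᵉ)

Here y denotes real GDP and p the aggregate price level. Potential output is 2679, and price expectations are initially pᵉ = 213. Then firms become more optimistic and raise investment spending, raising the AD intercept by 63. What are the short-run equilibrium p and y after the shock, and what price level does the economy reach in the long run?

Short run: p = 220, y = 2693. Long run: p = 222.

AD shifts right: new AD is y = 4233 − 7p. With pᵉ = 213, SRAS is y = 2253 + 2p.
Short run: 4233 − 7p = 2253 + 2p gives 1980 = 9p, so p = 220 and y = 4233 − 7·220 = 2693.
y = 2693 is above potential 2679; expectations adjust and SRAS shifts left until y = 2679.
Long run: on the new AD curve, 2679 = 4233 − 7p gives p = 222.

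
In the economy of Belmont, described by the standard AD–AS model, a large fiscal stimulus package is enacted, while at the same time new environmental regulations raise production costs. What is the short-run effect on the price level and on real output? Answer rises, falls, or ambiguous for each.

The first event is a positive demand shock: AD shifts right, which by itself pushes P up and Y up.
The second is an adverse supply shock: SRAS shifts left, which by itself pushes P up and Y down.
Both shocks push P up, so P rises. The two shocks push Y in opposite directions, so the effect on Y is ambiguous.

Price level: rises; output: ambiguous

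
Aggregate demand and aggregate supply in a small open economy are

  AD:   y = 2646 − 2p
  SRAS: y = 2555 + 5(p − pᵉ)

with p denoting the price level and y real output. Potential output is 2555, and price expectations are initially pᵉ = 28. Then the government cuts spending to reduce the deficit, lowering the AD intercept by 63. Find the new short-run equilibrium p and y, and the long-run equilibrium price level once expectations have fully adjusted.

Short run: p = 24, y = 2535. Long run: p = 14.

AD shifts left: new AD is y = 2583 − 2p. With pᵉ = 28, SRAS is y = 2415 + 5p.
Short run: 2583 − 2p = 2415 + 5p gives 168 = 7p, so p = 24 and y = 2583 − 2·24 = 2535.
y = 2535 is below potential 2555; expectations adjust and SRAS shifts right until y = 2555.
Long run: on the new AD curve, 2555 = 2583 − 2p gives p = 14.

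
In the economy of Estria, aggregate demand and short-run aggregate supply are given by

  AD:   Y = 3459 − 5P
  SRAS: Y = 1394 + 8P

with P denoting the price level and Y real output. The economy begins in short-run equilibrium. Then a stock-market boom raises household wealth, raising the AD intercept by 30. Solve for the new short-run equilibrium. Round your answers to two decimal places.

P = 161.15, Y = 2683.23

This is a positive demand shock: AD shifts right.
New AD: Y = 3489 − 5P.
Set AD = SRAS: 3489 − 5P = 1394 + 8P, so 2095 = 13P and P = 161.15.
Substituting into AD, Y = 2683.23.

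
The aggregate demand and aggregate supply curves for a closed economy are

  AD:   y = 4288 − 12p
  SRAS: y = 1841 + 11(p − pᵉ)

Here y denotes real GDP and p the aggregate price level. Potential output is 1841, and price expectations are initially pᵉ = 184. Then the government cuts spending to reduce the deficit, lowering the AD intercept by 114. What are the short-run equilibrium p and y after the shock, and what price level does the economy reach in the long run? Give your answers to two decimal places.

Short run: p = 189.43, y = 1900.78. Long run: p = 194.42.

AD shifts left: new AD is y = 4174 − 12p. With pᵉ = 184, SRAS is y = 11p − 183.
Short run: 4174 − 12p = 11p − 183 gives 4357 = 23p, so p = 189.43 and y = 4174 − 12p = 1900.78.
y = 1900.78 is above potential 1841; expectations adjust and SRAS shifts left until y = 1841.
Long run: on the new AD curve, 1841 = 4174 − 12p gives p = 194.42.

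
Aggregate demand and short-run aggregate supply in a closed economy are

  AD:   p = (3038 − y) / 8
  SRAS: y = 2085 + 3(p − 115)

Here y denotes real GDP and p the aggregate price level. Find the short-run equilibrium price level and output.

p = 118, y = 2094

Write SRAS as y = 2085 + 3p − 345 = 1740 + 3p.
Rearrange AD to y = 3038 − 8p.
Set AD = SRAS: 3038 − 8p = 1740 + 3p, so 1298 = 11p and p = 118.
Then y = 3038 − 8·118 = 2094.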